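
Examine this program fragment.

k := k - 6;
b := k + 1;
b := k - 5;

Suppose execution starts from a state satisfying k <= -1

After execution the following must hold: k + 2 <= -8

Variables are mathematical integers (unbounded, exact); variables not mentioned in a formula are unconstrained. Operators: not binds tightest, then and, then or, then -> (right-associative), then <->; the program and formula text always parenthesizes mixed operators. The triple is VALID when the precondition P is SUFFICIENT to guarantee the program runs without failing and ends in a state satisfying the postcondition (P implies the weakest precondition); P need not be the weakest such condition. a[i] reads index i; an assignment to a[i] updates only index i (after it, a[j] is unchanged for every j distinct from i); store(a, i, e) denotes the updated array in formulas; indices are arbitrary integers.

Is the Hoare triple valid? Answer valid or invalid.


Working backward. After the program, the postcondition k + 2 <= -8 must hold; in canonical form it is k <= -10.
Before b := k - 5: k <= -10
Before b := k + 1: k <= -10
Before k := k - 6: k <= -4
The weakest precondition is k <= -4.
Check whether k <= -1 implies it.
Countermodel: at the initial state k = -3, the precondition holds but the weakest precondition fails.
Answer: invalid


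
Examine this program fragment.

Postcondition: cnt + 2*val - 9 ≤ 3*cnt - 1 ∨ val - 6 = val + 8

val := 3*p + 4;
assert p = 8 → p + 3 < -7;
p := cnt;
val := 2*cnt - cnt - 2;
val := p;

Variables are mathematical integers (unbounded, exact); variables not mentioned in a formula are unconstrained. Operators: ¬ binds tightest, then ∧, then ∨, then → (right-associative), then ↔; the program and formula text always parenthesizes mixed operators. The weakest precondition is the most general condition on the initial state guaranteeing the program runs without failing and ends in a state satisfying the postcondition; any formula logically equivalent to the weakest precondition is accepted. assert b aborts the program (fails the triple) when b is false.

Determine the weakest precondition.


Working backward. After the program, the postcondition cnt + 2*val - 9 ≤ 3*cnt - 1 ∨ val - 6 = val + 8 must hold; in canonical form it is 2*val ≤ 2*cnt + 8.
Before val := p: 2*p ≤ 2*cnt + 8
Before val := 2*cnt - cnt - 2: 2*p ≤ 2*cnt + 8
Before p := cnt: true
Before assert p = 8 → p + 3 < -7: p = 8 → p < -10
Before val := 3*p + 4: p = 8 → p < -10
Answer: WP = p = 8 → p < -10


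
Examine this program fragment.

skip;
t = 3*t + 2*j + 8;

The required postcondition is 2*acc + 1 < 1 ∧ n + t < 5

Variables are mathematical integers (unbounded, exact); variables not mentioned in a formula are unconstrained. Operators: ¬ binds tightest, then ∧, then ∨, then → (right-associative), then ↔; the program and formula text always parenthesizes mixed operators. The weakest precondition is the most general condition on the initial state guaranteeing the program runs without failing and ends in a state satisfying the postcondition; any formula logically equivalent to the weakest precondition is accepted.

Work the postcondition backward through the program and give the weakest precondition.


Working backward. After the program, the postcondition 2*acc + 1 < 1 ∧ n + t < 5 must hold; in canonical form it is 2*acc < 0 ∧ n + t < 5.
Before t := 3*t + 2*j + 8: 2*acc < 0 ∧ 2*j + n + 3*t < -3
Before skip: 2*acc < 0 ∧ 2*j + n + 3*t < -3
Answer: WP = 2*acc < 0 ∧ 2*j + n + 3*t < -3


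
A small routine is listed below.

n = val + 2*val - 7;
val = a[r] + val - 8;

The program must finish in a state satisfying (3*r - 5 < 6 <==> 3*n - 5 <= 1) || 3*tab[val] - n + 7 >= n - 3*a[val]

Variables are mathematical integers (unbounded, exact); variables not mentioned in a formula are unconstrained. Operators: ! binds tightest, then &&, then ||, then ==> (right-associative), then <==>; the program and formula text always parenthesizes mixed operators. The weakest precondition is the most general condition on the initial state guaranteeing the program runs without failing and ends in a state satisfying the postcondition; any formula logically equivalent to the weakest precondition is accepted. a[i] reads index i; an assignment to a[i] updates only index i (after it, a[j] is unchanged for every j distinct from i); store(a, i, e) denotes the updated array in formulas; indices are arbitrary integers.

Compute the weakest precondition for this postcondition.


Working backward. After the program, the postcondition (3*r - 5 < 6 <==> 3*n - 5 <= 1) || 3*tab[val] - n + 7 >= n - 3*a[val] must hold; in canonical form it is (3*r < 11 <==> 3*n <= 6) || 3*a[val] + 3*tab[val] >= 2*n - 7.
Before val := a[r] + val - 8: (3*r < 11 <==> 3*n <= 6) || 3*a[a[r] + val - 8] + 3*tab[a[r] + val - 8] >= 2*n - 7
Before n := val + 2*val - 7: (3*r < 11 <==> 9*val <= 27) || 3*a[a[r] + val - 8] + 3*tab[a[r] + val - 8] >= 6*val - 21
Answer: WP = (3*r < 11 <==> 9*val <= 27) || 3*a[a[r] + val - 8] + 3*tab[a[r] + val - 8] >= 6*val - 21


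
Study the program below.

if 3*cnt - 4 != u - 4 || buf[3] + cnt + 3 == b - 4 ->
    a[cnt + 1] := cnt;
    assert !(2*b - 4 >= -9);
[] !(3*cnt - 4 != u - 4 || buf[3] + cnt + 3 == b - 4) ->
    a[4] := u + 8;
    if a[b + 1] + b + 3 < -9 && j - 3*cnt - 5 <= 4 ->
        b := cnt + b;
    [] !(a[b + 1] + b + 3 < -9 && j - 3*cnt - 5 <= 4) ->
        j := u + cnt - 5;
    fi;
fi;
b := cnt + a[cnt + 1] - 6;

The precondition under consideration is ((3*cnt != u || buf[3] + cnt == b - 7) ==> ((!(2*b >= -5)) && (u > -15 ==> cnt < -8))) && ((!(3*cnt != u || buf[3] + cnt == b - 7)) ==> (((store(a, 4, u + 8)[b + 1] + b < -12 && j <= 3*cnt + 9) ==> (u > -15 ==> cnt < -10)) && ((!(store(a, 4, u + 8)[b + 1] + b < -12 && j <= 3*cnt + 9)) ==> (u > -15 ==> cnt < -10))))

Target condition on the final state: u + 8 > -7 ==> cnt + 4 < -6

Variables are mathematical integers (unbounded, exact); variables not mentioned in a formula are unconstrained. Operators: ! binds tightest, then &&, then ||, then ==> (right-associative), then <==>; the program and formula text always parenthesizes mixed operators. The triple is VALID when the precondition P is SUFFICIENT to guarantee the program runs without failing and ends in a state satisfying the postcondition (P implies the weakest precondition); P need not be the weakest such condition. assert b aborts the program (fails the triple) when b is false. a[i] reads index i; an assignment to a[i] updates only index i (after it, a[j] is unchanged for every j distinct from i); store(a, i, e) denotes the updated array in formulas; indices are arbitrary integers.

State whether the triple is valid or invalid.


Working backward. After the program, the postcondition u + 8 > -7 ==> cnt + 4 < -6 must hold; in canonical form it is u > -15 ==> cnt < -10.
Before b := cnt + a[cnt + 1] - 6: u > -15 ==> cnt < -10
Then branch requires (!(2*b >= -5)) && (u > -15 ==> cnt < -10); else branch requires ((store(a, 4, u + 8)[b + 1] + b < -12 && j <= 3*cnt + 9) ==> (u > -15 ==> cnt < -10)) && ((!(store(a, 4, u + 8)[b + 1] + b < -12 && j <= 3*cnt + 9)) ==> (u > -15 ==> cnt < -10)).
Before the if: ((3*cnt != u || buf[3] + cnt == b - 7) ==> ((!(2*b >= -5)) && (u > -15 ==> cnt < -10))) && ((!(3*cnt != u || buf[3] + cnt == b - 7)) ==> (((store(a, 4, u + 8)[b + 1] + b < -12 && j <= 3*cnt + 9) ==> (u > -15 ==> cnt < -10)) && ((!(store(a, 4, u + 8)[b + 1] + b < -12 && j <= 3*cnt + 9)) ==> (u > -15 ==> cnt < -10))))
The weakest precondition is ((3*cnt != u || buf[3] + cnt == b - 7) ==> ((!(2*b >= -5)) && (u > -15 ==> cnt < -10))) && ((!(3*cnt != u || buf[3] + cnt == b - 7)) ==> (((store(a, 4, u + 8)[b + 1] + b < -12 && j <= 3*cnt + 9) ==> (u > -15 ==> cnt < -10)) && ((!(store(a, 4, u + 8)[b + 1] + b < -12 && j <= 3*cnt + 9)) ==> (u > -15 ==> cnt < -10)))).
Check whether ((3*cnt != u || buf[3] + cnt == b - 7) ==> ((!(2*b >= -5)) && (u > -15 ==> cnt < -8))) && ((!(3*cnt != u || buf[3] + cnt == b - 7)) ==> (((store(a, 4, u + 8)[b + 1] + b < -12 && j <= 3*cnt + 9) ==> (u > -15 ==> cnt < -10)) && ((!(store(a, 4, u + 8)[b + 1] + b < -12 && j <= 3*cnt + 9)) ==> (u > -15 ==> cnt < -10)))) implies it.
Countermodel: at the initial state a = {[-2] = 0, [3] = 0, [4] = 0, elsewhere 0}, b = -3, buf = {[-2] = 0, [3] = 0, [4] = 0, elsewhere 0}, cnt = -9, j = 0, u = 0, the precondition holds but the weakest precondition fails.
Answer: invalid


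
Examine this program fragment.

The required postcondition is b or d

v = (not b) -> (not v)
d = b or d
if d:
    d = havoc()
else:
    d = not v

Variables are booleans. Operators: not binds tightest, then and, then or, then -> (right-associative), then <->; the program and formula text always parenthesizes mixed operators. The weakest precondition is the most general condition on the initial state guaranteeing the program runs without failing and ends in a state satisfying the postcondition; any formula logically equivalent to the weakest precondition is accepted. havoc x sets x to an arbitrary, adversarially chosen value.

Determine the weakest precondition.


Working backward. After the program, b or d must hold.
Then branch requires b; else branch requires b or (not v).
Before the if: (d -> b) and ((not d) -> (b or (not v)))
Before d := b or d: ((b or d) -> b) and ((not (b or d)) -> (b or (not v)))
Before v := (not b) -> (not v): ((b or d) -> b) and ((not (b or d)) -> (b or (not ((not b) -> (not v)))))
Answer: WP = ((b or d) -> b) and ((not (b or d)) -> (b or (not ((not b) -> (not v)))))


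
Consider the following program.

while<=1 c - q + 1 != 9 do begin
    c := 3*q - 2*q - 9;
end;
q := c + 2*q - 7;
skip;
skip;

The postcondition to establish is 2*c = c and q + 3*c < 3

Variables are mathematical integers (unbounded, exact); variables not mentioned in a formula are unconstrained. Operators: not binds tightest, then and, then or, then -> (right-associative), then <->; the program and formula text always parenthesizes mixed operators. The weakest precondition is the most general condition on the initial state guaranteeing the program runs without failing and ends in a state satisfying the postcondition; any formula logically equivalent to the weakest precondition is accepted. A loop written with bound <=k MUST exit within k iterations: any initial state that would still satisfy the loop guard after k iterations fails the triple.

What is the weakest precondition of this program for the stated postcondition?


Working backward. After the program, the postcondition 2*c = c and q + 3*c < 3 must hold; in canonical form it is c = 0 and 3*c + q < 3.
Before skip: c = 0 and 3*c + q < 3
Before skip: c = 0 and 3*c + q < 3
Before q := c + 2*q - 7: c = 0 and 4*c + 2*q < 10
Before the loop (bound <=1), unroll the exhaustion recursion (WP_0 = exit-now case; WP_j = one more guarded iteration, up to j = 1):
  WP_0: (not (c != q + 8)) and c = 0 and 4*c + 2*q < 10
  WP_1: (not (c != q + 8)) and ((not (c != q + 8)) -> (c = 0 and 4*c + 2*q < 10))
So before the loop: (not (c != q + 8)) and ((not (c != q + 8)) -> (c = 0 and 4*c + 2*q < 10))
Answer: WP = (not (c != q + 8)) and ((not (c != q + 8)) -> (c = 0 and 4*c + 2*q < 10))


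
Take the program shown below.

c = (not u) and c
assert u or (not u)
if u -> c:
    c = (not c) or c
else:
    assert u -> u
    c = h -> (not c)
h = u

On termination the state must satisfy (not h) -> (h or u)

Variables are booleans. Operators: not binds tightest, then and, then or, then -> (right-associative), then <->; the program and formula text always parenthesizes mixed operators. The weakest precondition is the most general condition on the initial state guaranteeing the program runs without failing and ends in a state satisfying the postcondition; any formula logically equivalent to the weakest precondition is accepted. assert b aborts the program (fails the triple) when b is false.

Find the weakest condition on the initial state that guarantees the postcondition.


Working backward. After the program, (not h) -> (h or u) must hold.
Before h := u: (not u) -> u
Then branch requires (not u) -> u; else branch requires (not u) -> u.
Before the if: ((u -> c) -> ((not u) -> u)) and ((not (u -> c)) -> ((not u) -> u))
Before assert u or (not u): ((u -> c) -> ((not u) -> u)) and ((not (u -> c)) -> ((not u) -> u))
Before c := (not u) and c: ((u -> ((not u) and c)) -> ((not u) -> u)) and ((not (u -> ((not u) and c))) -> ((not u) -> u))
Answer: WP = ((u -> ((not u) and c)) -> ((not u) -> u)) and ((not (u -> ((not u) and c))) -> ((not u) -> u))


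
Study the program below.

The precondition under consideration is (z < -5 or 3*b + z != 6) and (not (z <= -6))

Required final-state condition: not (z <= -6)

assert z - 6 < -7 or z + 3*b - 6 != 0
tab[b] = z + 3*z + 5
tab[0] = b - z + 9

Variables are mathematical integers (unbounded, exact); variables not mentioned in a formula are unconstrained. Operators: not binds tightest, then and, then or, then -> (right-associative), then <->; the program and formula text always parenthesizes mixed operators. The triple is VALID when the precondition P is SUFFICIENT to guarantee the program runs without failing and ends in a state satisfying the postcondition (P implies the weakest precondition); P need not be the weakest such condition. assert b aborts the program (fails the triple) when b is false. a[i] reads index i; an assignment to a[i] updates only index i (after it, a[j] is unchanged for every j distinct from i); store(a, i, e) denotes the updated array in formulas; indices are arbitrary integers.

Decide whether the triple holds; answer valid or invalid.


Working backward. After the program, not (z <= -6) must hold.
Before tab[0] := b - z + 9: not (z <= -6)
Before tab[b] := z + 3*z + 5: not (z <= -6)
Before assert z - 6 < -7 or z + 3*b - 6 != 0: (z < -1 or 3*b + z != 6) and (not (z <= -6))
The weakest precondition is (z < -1 or 3*b + z != 6) and (not (z <= -6)).
Check whether (z < -5 or 3*b + z != 6) and (not (z <= -6)) implies it.
Every state satisfying the precondition satisfies the weakest precondition: the implication holds.
Answer: valid


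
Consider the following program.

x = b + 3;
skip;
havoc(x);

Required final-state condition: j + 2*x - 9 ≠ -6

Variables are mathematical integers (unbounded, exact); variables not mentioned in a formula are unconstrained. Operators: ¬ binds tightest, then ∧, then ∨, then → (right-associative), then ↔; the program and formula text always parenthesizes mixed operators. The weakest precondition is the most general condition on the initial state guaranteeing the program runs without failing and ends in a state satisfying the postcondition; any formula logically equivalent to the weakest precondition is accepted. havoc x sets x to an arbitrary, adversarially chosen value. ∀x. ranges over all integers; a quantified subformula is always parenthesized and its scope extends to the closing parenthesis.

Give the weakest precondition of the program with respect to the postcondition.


Working backward. After the program, the postcondition j + 2*x - 9 ≠ -6 must hold; in canonical form it is j + 2*x ≠ 3.
Before havoc x: ∀x_1. j + 2*x_1 ≠ 3
Before skip: ∀x_1. j + 2*x_1 ≠ 3
Before x := b + 3: ∀x_1. j + 2*x_1 ≠ 3
Answer: WP = ∀x_1. j + 2*x_1 ≠ 3


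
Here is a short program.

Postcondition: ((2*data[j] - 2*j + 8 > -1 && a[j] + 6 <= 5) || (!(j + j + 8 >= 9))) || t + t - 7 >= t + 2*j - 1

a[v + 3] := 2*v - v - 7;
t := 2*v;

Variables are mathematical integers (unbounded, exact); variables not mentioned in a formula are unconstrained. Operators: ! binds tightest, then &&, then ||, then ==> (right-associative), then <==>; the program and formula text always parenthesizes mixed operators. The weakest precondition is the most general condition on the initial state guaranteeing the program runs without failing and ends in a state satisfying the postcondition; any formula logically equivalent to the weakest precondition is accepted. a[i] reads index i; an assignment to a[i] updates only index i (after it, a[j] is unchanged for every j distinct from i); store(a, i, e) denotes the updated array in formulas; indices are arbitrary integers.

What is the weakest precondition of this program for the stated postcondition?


Working backward. After the program, the postcondition ((2*data[j] - 2*j + 8 > -1 && a[j] + 6 <= 5) || (!(j + j + 8 >= 9))) || t + t - 7 >= t + 2*j - 1 must hold; in canonical form it is (2*data[j] > 2*j - 9 && a[j] <= -1) || (!(2*j >= 1)) || t >= 2*j + 6.
Before t := 2*v: (2*data[j] > 2*j - 9 && a[j] <= -1) || (!(2*j >= 1)) || 2*v >= 2*j + 6
Before a[v + 3] := 2*v - v - 7: (2*data[j] > 2*j - 9 && store(a, v + 3, v - 7)[j] <= -1) || (!(2*j >= 1)) || 2*v >= 2*j + 6
Answer: WP = (2*data[j] > 2*j - 9 && store(a, v + 3, v - 7)[j] <= -1) || (!(2*j >= 1)) || 2*v >= 2*j + 6


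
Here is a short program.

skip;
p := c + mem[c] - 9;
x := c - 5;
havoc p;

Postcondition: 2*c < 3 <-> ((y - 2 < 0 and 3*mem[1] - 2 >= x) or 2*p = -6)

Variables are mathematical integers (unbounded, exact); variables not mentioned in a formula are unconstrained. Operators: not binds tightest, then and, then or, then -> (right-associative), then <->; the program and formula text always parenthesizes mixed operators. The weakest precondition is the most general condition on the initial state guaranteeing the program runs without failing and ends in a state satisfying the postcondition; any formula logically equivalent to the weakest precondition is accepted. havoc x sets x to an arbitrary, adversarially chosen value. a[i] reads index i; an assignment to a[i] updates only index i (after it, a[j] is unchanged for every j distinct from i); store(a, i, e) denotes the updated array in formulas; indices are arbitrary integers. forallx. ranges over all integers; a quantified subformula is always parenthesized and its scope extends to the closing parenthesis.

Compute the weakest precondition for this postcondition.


Working backward. After the program, the postcondition 2*c < 3 <-> ((y - 2 < 0 and 3*mem[1] - 2 >= x) or 2*p = -6) must hold; in canonical form it is 2*c < 3 <-> ((y < 2 and 3*mem[1] >= x + 2) or 2*p = -6).
Before havoc p: forall p_1. (2*c < 3 <-> ((y < 2 and 3*mem[1] >= x + 2) or 2*p_1 = -6))
Before x := c - 5: forall p_1. (2*c < 3 <-> ((y < 2 and 3*mem[1] >= c - 3) or 2*p_1 = -6))
Before p := c + mem[c] - 9: forall p_1. (2*c < 3 <-> ((y < 2 and 3*mem[1] >= c - 3) or 2*p_1 = -6))
Before skip: forall p_1. (2*c < 3 <-> ((y < 2 and 3*mem[1] >= c - 3) or 2*p_1 = -6))
Answer: WP = forall p_1. (2*c < 3 <-> ((y < 2 and 3*mem[1] >= c - 3) or 2*p_1 = -6))


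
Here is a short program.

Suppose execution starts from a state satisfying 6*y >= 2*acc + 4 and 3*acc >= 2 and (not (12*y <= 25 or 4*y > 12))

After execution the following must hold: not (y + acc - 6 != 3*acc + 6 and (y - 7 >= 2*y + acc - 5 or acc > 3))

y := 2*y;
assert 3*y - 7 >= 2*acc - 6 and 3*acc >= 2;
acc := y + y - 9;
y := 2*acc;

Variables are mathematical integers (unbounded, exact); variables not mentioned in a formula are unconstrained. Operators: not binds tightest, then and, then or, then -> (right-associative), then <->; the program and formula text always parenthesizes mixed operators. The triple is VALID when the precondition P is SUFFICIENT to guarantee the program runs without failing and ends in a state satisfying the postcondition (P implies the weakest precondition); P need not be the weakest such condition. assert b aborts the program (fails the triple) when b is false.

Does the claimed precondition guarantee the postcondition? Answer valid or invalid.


Working backward. After the program, the postcondition not (y + acc - 6 != 3*acc + 6 and (y - 7 >= 2*y + acc - 5 or acc > 3)) must hold; in canonical form it is not (y != 2*acc + 12 and (acc + y <= -2 or acc > 3)).
Before y := 2*acc: not (3*acc <= -2 or acc > 3)
Before acc := y + y - 9: not (6*y <= 25 or 2*y > 12)
Before assert 3*y - 7 >= 2*acc - 6 and 3*acc >= 2: 3*y >= 2*acc + 1 and 3*acc >= 2 and (not (6*y <= 25 or 2*y > 12))
Before y := 2*y: 6*y >= 2*acc + 1 and 3*acc >= 2 and (not (12*y <= 25 or 4*y > 12))
The weakest precondition is 6*y >= 2*acc + 1 and 3*acc >= 2 and (not (12*y <= 25 or 4*y > 12)).
Check whether 6*y >= 2*acc + 4 and 3*acc >= 2 and (not (12*y <= 25 or 4*y > 12)) implies it.
Every state satisfying the precondition satisfies the weakest precondition: the implication holds.
Answer: valid


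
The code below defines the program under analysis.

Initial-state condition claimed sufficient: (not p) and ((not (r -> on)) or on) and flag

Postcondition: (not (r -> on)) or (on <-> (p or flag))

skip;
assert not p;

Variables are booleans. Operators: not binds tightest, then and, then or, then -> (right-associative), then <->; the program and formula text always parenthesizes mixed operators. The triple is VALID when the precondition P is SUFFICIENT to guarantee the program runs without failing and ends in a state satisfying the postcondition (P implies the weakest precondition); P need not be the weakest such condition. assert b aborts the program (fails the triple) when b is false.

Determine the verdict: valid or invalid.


Working backward. After the program, (not (r -> on)) or (on <-> (p or flag)) must hold.
Before assert not p: (not p) and ((not (r -> on)) or (on <-> (p or flag)))
Before skip: (not p) and ((not (r -> on)) or (on <-> (p or flag)))
The weakest precondition is (not p) and ((not (r -> on)) or (on <-> (p or flag))).
Check whether (not p) and ((not (r -> on)) or on) and flag implies it.
Every state satisfying the precondition satisfies the weakest precondition: the implication holds.
Answer: valid


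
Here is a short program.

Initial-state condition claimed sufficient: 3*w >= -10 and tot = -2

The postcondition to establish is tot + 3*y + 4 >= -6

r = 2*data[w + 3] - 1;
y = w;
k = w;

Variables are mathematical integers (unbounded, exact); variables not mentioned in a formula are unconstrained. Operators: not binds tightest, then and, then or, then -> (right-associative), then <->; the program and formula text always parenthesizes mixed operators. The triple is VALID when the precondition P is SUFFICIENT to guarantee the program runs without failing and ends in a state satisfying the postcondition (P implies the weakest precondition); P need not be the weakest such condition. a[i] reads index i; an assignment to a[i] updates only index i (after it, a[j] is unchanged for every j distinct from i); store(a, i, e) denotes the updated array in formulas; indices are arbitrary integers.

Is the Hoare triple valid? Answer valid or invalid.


Working backward. After the program, the postcondition tot + 3*y + 4 >= -6 must hold; in canonical form it is tot + 3*y >= -10.
Before k := w: tot + 3*y >= -10
Before y := w: tot + 3*w >= -10
Before r := 2*data[w + 3] - 1: tot + 3*w >= -10
The weakest precondition is tot + 3*w >= -10.
Check whether 3*w >= -10 and tot = -2 implies it.
Countermodel: at the initial state tot = -2, w = -3, the precondition holds but the weakest precondition fails.
Answer: invalid


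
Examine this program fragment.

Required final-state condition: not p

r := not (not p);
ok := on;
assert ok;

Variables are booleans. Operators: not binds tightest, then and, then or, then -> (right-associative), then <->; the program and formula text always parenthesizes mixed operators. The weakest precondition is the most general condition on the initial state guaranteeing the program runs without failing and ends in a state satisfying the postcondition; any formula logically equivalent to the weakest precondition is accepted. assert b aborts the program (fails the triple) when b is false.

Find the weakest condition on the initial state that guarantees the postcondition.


Working backward. After the program, not p must hold.
Before assert ok: ok and (not p)
Before ok := on: on and (not p)
Before r := not (not p): on and (not p)
Answer: WP = on and (not p)


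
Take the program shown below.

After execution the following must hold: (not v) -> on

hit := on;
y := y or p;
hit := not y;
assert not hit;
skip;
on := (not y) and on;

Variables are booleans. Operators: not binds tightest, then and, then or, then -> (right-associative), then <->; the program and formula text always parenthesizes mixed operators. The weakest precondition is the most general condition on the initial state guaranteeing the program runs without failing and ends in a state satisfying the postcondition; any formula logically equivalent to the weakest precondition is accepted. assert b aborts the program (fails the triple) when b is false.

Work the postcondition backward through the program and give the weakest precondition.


Working backward. After the program, (not v) -> on must hold.
Before on := (not y) and on: (not v) -> ((not y) and on)
Before skip: (not v) -> ((not y) and on)
Before assert not hit: (not hit) and ((not v) -> ((not y) and on))
Before hit := not y: y and ((not v) -> ((not y) and on))
Before y := y or p: (y or p) and ((not v) -> ((not (y or p)) and on))
Before hit := on: (y or p) and ((not v) -> ((not (y or p)) and on))
Answer: WP = (y or p) and ((not v) -> ((not (y or p)) and on))


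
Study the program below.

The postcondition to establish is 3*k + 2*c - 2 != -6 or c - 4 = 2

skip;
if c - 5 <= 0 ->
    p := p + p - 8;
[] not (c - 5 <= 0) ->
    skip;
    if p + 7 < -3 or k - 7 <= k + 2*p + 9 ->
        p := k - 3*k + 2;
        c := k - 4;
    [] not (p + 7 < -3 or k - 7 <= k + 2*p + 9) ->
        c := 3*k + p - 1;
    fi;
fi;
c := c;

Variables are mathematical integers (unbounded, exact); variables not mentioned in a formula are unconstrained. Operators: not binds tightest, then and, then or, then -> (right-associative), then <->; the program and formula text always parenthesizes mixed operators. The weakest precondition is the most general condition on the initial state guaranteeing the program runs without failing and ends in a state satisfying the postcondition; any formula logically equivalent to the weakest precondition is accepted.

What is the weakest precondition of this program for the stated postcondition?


Working backward. After the program, the postcondition 3*k + 2*c - 2 != -6 or c - 4 = 2 must hold; in canonical form it is 2*c + 3*k != -4 or c = 6.
Before c := c: 2*c + 3*k != -4 or c = 6
Then branch requires 2*c + 3*k != -4 or c = 6; else branch requires ((p < -10 or 2*p >= -16) -> (5*k != 4 or k = 10)) and ((not (p < -10 or 2*p >= -16)) -> (9*k + 2*p != -2 or 3*k + p = 7)).
Before the if: (c <= 5 -> (2*c + 3*k != -4 or c = 6)) and ((not (c <= 5)) -> (((p < -10 or 2*p >= -16) -> (5*k != 4 or k = 10)) and ((not (p < -10 or 2*p >= -16)) -> (9*k + 2*p != -2 or 3*k + p = 7))))
Before skip: (c <= 5 -> (2*c + 3*k != -4 or c = 6)) and ((not (c <= 5)) -> (((p < -10 or 2*p >= -16) -> (5*k != 4 or k = 10)) and ((not (p < -10 or 2*p >= -16)) -> (9*k + 2*p != -2 or 3*k + p = 7))))
Answer: WP = (c <= 5 -> (2*c + 3*k != -4 or c = 6)) and ((not (c <= 5)) -> (((p < -10 or 2*p >= -16) -> (5*k != 4 or k = 10)) and ((not (p < -10 or 2*p >= -16)) -> (9*k + 2*p != -2 or 3*k + p = 7))))


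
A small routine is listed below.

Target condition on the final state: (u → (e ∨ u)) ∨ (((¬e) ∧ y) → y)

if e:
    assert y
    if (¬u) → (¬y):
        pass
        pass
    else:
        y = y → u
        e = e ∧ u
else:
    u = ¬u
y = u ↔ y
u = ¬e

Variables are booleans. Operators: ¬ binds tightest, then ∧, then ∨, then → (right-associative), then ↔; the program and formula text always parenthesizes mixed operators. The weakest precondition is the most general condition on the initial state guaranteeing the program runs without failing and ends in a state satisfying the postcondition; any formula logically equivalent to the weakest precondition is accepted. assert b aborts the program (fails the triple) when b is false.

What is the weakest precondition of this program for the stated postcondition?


Working backward. After the program, (u → (e ∨ u)) ∨ (((¬e) ∧ y) → y) must hold.
Before u := ¬e: true
Before y := u ↔ y: true
Then branch requires y; else branch requires true.
Before the if: e → y
Answer: WP = e → y


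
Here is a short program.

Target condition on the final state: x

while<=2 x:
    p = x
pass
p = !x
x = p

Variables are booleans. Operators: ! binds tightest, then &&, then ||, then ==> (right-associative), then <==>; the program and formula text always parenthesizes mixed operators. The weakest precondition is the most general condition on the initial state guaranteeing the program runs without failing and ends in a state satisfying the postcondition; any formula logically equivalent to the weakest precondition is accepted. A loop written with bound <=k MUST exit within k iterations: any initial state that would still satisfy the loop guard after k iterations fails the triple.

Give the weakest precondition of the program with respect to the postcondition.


Working backward. After the program, x must hold.
Before x := p: p
Before p := !x: !x
Before skip: !x
Before the loop (bound <=2), unroll the exhaustion recursion (WP_0 = exit-now case; WP_j = one more guarded iteration, up to j = 2):
  WP_0: !x
  WP_1: x ==> (!x)
  WP_2: x ==> (x ==> (!x))
So before the loop: x ==> (x ==> (!x))
Answer: WP = x ==> (x ==> (!x))


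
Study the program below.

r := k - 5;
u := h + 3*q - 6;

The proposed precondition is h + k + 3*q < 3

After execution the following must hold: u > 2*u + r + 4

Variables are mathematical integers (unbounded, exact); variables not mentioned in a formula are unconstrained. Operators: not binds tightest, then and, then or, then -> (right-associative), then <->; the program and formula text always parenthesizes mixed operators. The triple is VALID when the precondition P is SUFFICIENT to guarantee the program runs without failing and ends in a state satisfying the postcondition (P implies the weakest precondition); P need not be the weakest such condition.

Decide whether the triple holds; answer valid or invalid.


Working backward. After the program, the postcondition u > 2*u + r + 4 must hold; in canonical form it is r + u < -4.
Before u := h + 3*q - 6: h + 3*q + r < 2
Before r := k - 5: h + k + 3*q < 7
The weakest precondition is h + k + 3*q < 7.
Check whether h + k + 3*q < 3 implies it.
Every state satisfying the precondition satisfies the weakest precondition: the implication holds.
Answer: valid


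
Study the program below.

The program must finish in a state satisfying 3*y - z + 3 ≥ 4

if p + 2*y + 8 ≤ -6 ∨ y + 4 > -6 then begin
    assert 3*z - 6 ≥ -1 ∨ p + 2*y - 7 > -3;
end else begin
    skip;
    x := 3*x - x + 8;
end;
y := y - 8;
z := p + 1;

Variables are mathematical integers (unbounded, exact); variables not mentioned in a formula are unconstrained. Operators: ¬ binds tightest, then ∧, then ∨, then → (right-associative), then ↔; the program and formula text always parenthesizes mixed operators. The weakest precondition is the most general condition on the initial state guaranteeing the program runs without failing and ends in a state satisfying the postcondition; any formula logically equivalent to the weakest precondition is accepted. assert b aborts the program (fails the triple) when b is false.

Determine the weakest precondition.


Working backward. After the program, the postcondition 3*y - z + 3 ≥ 4 must hold; in canonical form it is 3*y ≥ z + 1.
Before z := p + 1: 3*y ≥ p + 2
Before y := y - 8: 3*y ≥ p + 26
Then branch requires (3*z ≥ 5 ∨ p + 2*y > 4) ∧ 3*y ≥ p + 26; else branch requires 3*y ≥ p + 26.
Before the if: ((p + 2*y ≤ -14 ∨ y > -10) → ((3*z ≥ 5 ∨ p + 2*y > 4) ∧ 3*y ≥ p + 26)) ∧ ((¬(p + 2*y ≤ -14 ∨ y > -10)) → 3*y ≥ p + 26)
Answer: WP = ((p + 2*y ≤ -14 ∨ y > -10) → ((3*z ≥ 5 ∨ p + 2*y > 4) ∧ 3*y ≥ p + 26)) ∧ ((¬(p + 2*y ≤ -14 ∨ y > -10)) → 3*y ≥ p + 26)


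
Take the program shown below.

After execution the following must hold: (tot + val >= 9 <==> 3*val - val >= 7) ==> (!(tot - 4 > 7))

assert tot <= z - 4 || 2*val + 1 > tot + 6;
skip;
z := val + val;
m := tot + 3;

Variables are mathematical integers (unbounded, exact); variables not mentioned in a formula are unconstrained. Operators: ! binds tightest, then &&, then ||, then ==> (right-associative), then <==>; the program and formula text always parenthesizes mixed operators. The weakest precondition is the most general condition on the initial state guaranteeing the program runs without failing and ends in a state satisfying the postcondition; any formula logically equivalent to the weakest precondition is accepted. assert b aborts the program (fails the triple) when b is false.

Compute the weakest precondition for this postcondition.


Working backward. After the program, the postcondition (tot + val >= 9 <==> 3*val - val >= 7) ==> (!(tot - 4 > 7)) must hold; in canonical form it is (tot + val >= 9 <==> 2*val >= 7) ==> (!(tot > 11)).
Before m := tot + 3: (tot + val >= 9 <==> 2*val >= 7) ==> (!(tot > 11))
Before z := val + val: (tot + val >= 9 <==> 2*val >= 7) ==> (!(tot > 11))
Before skip: (tot + val >= 9 <==> 2*val >= 7) ==> (!(tot > 11))
Before assert tot <= z - 4 || 2*val + 1 > tot + 6: (tot <= z - 4 || 2*val > tot + 5) && ((tot + val >= 9 <==> 2*val >= 7) ==> (!(tot > 11)))
Answer: WP = (tot <= z - 4 || 2*val > tot + 5) && ((tot + val >= 9 <==> 2*val >= 7) ==> (!(tot > 11)))


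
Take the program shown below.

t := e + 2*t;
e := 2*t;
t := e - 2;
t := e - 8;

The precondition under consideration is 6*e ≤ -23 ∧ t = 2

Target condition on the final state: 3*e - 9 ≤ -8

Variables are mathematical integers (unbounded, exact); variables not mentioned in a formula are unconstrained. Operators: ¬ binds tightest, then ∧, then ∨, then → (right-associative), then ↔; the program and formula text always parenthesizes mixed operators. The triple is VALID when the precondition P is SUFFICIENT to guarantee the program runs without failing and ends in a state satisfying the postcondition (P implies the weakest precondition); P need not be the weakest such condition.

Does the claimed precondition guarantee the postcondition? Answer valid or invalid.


Working backward. After the program, the postcondition 3*e - 9 ≤ -8 must hold; in canonical form it is 3*e ≤ 1.
Before t := e - 8: 3*e ≤ 1
Before t := e - 2: 3*e ≤ 1
Before e := 2*t: 6*t ≤ 1
Before t := e + 2*t: 6*e + 12*t ≤ 1
The weakest precondition is 6*e + 12*t ≤ 1.
Check whether 6*e ≤ -23 ∧ t = 2 implies it.
Every state satisfying the precondition satisfies the weakest precondition: the implication holds.
Answer: valid


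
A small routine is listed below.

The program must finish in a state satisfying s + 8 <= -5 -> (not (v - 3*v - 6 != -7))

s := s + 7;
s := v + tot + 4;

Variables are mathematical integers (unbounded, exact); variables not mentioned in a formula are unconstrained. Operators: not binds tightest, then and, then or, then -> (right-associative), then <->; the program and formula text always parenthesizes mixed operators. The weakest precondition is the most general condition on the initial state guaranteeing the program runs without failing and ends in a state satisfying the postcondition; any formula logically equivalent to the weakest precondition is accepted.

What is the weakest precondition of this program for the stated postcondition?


Working backward. After the program, the postcondition s + 8 <= -5 -> (not (v - 3*v - 6 != -7)) must hold; in canonical form it is s <= -13 -> (not (2*v != 1)).
Before s := v + tot + 4: tot + v <= -17 -> (not (2*v != 1))
Before s := s + 7: tot + v <= -17 -> (not (2*v != 1))
Answer: WP = tot + v <= -17 -> (not (2*v != 1))


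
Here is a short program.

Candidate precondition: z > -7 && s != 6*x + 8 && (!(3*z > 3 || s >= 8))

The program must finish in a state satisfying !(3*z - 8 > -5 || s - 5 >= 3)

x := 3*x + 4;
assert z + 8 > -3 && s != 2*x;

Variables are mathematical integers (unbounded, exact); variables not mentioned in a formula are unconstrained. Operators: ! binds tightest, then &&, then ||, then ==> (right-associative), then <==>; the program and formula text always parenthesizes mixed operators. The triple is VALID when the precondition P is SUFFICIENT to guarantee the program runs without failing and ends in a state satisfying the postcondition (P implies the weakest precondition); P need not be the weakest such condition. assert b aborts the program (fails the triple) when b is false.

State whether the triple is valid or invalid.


Working backward. After the program, the postcondition !(3*z - 8 > -5 || s - 5 >= 3) must hold; in canonical form it is !(3*z > 3 || s >= 8).
Before assert z + 8 > -3 && s != 2*x: z > -11 && s != 2*x && (!(3*z > 3 || s >= 8))
Before x := 3*x + 4: z > -11 && s != 6*x + 8 && (!(3*z > 3 || s >= 8))
The weakest precondition is z > -11 && s != 6*x + 8 && (!(3*z > 3 || s >= 8)).
Check whether z > -7 && s != 6*x + 8 && (!(3*z > 3 || s >= 8)) implies it.
Every state satisfying the precondition satisfies the weakest precondition: the implication holds.
Answer: valid


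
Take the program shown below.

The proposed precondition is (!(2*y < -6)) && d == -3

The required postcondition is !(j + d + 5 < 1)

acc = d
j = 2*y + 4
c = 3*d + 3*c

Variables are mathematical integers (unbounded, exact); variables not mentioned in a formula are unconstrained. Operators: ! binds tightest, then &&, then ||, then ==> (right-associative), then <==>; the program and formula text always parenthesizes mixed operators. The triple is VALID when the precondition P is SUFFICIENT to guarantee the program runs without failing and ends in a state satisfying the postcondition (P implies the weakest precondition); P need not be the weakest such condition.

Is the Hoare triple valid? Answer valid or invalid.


Working backward. After the program, the postcondition !(j + d + 5 < 1) must hold; in canonical form it is !(d + j < -4).
Before c := 3*d + 3*c: !(d + j < -4)
Before j := 2*y + 4: !(d + 2*y < -8)
Before acc := d: !(d + 2*y < -8)
The weakest precondition is !(d + 2*y < -8).
Check whether (!(2*y < -6)) && d == -3 implies it.
Countermodel: at the initial state d = -3, y = -3, the precondition holds but the weakest precondition fails.
Answer: invalid


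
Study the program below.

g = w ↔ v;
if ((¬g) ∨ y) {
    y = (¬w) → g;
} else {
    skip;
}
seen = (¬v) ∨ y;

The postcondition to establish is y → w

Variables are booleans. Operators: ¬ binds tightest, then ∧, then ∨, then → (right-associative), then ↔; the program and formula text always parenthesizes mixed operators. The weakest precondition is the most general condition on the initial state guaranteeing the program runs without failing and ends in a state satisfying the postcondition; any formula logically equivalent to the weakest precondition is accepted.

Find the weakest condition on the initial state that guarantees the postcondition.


Working backward. After the program, y → w must hold.
Before seen := (¬v) ∨ y: y → w
Then branch requires ((¬w) → g) → w; else branch requires y → w.
Before the if: (((¬g) ∨ y) → (((¬w) → g) → w)) ∧ ((¬((¬g) ∨ y)) → (y → w))
Before g := w ↔ v: (((¬(w ↔ v)) ∨ y) → (((¬w) → (w ↔ v)) → w)) ∧ ((¬((¬(w ↔ v)) ∨ y)) → (y → w))
Answer: WP = (((¬(w ↔ v)) ∨ y) → (((¬w) → (w ↔ v)) → w)) ∧ ((¬((¬(w ↔ v)) ∨ y)) → (y → w))


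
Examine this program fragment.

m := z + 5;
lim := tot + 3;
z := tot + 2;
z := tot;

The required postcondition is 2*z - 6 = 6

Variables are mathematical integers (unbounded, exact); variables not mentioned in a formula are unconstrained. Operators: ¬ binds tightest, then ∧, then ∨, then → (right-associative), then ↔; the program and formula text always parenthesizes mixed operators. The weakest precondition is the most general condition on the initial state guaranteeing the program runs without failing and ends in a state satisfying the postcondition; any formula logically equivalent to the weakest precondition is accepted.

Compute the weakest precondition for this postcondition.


Working backward. After the program, the postcondition 2*z - 6 = 6 must hold; in canonical form it is 2*z = 12.
Before z := tot: 2*tot = 12
Before z := tot + 2: 2*tot = 12
Before lim := tot + 3: 2*tot = 12
Before m := z + 5: 2*tot = 12
Answer: WP = 2*tot = 12
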